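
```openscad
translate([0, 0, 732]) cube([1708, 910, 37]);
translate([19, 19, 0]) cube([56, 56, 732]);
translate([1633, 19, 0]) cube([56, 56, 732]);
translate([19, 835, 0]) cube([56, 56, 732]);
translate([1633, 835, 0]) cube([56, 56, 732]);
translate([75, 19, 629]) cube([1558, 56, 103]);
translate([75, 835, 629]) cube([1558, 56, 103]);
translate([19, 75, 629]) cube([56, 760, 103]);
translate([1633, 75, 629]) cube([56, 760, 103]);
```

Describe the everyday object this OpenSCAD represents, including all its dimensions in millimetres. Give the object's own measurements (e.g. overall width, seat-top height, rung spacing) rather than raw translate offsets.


A table: top 1708 mm (x) × 910 mm (y), 37 mm thick, upper face at z = 769 mm, on four 56×56 mm square legs, each inset 19 mm from the nearest pair of top edges from z = 0 to the bottom of the top. Four apron rails, 56 mm thick and 103 mm tall, run between adjacent legs with their top edges flush with the underside of the top and their outer faces flush with the legs' outer faces.


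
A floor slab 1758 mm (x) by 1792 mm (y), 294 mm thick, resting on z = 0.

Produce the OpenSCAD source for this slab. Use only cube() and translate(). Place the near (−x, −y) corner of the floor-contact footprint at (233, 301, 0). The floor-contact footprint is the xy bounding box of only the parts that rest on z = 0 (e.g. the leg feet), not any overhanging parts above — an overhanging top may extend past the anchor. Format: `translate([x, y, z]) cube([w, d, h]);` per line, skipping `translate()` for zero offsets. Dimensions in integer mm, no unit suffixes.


translate([233, 301, 0]) cube([1758, 1792, 294]);


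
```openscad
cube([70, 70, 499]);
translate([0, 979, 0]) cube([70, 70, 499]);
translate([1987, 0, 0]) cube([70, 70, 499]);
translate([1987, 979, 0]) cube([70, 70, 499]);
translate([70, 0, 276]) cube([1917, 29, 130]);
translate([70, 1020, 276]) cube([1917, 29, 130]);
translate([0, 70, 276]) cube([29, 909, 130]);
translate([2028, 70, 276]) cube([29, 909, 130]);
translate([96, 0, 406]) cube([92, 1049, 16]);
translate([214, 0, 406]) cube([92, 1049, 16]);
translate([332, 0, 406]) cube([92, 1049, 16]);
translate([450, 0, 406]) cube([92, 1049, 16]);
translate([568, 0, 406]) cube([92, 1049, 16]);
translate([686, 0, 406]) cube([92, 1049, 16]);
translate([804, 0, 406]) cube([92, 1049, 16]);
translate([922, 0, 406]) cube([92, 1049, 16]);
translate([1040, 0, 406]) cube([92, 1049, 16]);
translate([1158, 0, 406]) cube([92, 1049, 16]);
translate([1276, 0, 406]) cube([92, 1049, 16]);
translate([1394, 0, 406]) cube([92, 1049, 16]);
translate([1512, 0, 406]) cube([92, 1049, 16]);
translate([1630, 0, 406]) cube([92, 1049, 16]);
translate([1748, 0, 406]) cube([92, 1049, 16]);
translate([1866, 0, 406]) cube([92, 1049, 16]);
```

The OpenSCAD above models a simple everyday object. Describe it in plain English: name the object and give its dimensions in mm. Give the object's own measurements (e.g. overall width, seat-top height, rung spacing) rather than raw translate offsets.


A bed frame 2057 mm long (x) by 1049 mm wide (y). Four 70×70 mm corner posts, 499 mm tall, at the corners of the footprint. Four rails of 29 mm thickness and 130 mm height run between adjacent posts with their undersides at z = 276 mm, their outer faces flush with the outside of the frame (the two x-running rails run between the posts' inner faces; the two y-running rails run between the posts' inner faces). 16 slats, each 92 mm wide (x) and 16 mm thick, lie across the top of the two x-running rails, running the full 1049 mm width of the frame in y; along x they sit between the end posts with a 26 mm gap after the −x posts and between neighbouring slats, leaving 29 mm before the +x posts.


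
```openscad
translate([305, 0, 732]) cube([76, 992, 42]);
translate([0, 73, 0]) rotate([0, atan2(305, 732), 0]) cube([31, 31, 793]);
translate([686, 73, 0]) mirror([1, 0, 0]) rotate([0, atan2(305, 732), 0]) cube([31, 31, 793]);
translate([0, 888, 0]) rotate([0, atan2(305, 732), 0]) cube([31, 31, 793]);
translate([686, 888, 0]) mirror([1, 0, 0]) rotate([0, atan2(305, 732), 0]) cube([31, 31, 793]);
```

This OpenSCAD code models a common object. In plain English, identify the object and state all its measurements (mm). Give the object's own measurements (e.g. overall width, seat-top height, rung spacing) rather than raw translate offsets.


A sawhorse. A 76×992×42 mm beam (x, y, z) sits on two A-frame leg pairs. Each pair is two raked legs of 31×31 mm section (31 mm along y) splaying symmetrically in x. Each leg rises 732 mm vertically over 305 mm of horizontal reach and is 793 mm long along its own axis. Every leg's outer bottom edge rests on the floor and its outer top edge meets a bottom edge of the beam — the left legs (tilting toward +x) meet the beam's −x bottom edge, the right legs (their mirror images, tilting toward −x) meet its +x bottom edge — so the leg tops tuck under the beam, the beam's underside is 732 mm above the floor, and the feet are 686 mm apart outside-to-outside with the beam centred between them. The two leg pairs are set in 73 mm from either end of the beam.


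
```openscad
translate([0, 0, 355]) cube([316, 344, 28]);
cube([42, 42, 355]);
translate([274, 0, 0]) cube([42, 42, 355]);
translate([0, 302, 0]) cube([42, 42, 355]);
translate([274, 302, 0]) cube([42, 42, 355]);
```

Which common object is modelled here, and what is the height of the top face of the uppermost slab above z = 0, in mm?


A stool. The seat height is 383 mm.

A 316×344×28 slab at z = 355 on four corner posts — a stool. The seat top is 355 + 28 = 383 mm.


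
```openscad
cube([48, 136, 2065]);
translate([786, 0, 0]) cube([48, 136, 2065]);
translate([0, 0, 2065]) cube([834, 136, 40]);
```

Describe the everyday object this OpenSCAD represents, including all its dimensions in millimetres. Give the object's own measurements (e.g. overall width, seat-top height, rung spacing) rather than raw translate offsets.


A door frame. The clear opening is 738 mm wide and 2065 mm high. Two 48 mm wide jambs, 136 mm deep, stand either side of the opening from the floor to the top of the opening. A 40 mm thick head sits across the top of both jambs, spanning the full outside width of the frame.


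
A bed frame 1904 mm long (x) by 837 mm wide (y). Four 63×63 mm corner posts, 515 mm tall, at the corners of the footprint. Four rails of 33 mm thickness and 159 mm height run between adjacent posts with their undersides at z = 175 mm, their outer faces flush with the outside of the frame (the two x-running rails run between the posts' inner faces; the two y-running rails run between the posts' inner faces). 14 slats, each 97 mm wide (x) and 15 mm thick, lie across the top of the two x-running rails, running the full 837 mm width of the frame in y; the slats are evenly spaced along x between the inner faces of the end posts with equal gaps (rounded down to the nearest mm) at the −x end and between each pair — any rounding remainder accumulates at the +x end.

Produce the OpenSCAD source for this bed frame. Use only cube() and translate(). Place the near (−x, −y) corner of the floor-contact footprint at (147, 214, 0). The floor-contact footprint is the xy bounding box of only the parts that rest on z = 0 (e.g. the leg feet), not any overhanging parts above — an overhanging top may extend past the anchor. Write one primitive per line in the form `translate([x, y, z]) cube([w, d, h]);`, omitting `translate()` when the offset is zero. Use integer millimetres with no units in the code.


// slat z = rail_z + rail_h = 175 + 159 = 334
// slat gap = ⌊(1778 − 14·97) / 15⌋ = 28
translate([147, 214, 0]) cube([63, 63, 515]);
translate([147, 988, 0]) cube([63, 63, 515]);
translate([1988, 214, 0]) cube([63, 63, 515]);
translate([1988, 988, 0]) cube([63, 63, 515]);
translate([210, 214, 175]) cube([1778, 33, 159]);
translate([210, 1018, 175]) cube([1778, 33, 159]);
translate([147, 277, 175]) cube([33, 711, 159]);
translate([2018, 277, 175]) cube([33, 711, 159]);
translate([238, 214, 334]) cube([97, 837, 15]);
translate([363, 214, 334]) cube([97, 837, 15]);
translate([488, 214, 334]) cube([97, 837, 15]);
translate([613, 214, 334]) cube([97, 837, 15]);
translate([738, 214, 334]) cube([97, 837, 15]);
translate([863, 214, 334]) cube([97, 837, 15]);
translate([988, 214, 334]) cube([97, 837, 15]);
translate([1113, 214, 334]) cube([97, 837, 15]);
translate([1238, 214, 334]) cube([97, 837, 15]);
translate([1363, 214, 334]) cube([97, 837, 15]);
translate([1488, 214, 334]) cube([97, 837, 15]);
translate([1613, 214, 334]) cube([97, 837, 15]);
translate([1738, 214, 334]) cube([97, 837, 15]);
translate([1863, 214, 334]) cube([97, 837, 15]);


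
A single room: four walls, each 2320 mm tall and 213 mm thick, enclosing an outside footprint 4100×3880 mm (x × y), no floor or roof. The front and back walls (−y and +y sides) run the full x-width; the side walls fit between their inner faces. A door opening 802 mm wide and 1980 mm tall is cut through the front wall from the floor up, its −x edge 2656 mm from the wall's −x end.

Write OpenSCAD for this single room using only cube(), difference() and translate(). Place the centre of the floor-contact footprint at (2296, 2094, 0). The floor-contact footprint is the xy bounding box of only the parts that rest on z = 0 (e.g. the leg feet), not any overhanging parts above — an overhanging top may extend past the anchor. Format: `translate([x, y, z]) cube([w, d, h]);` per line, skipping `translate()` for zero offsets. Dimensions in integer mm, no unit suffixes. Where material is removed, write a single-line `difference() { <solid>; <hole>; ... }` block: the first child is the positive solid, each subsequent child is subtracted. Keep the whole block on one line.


difference() { translate([246, 154, 0]) cube([4100, 213, 2320]); translate([2902, 154, 0]) cube([802, 213, 1980]); }
translate([246, 3821, 0]) cube([4100, 213, 2320]);
translate([246, 367, 0]) cube([213, 3454, 2320]);
translate([4133, 367, 0]) cube([213, 3454, 2320]);


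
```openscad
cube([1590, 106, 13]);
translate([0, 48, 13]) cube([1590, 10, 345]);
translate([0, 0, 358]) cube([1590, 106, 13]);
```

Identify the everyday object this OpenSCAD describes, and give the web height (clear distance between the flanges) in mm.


An I-beam. The web height is 345 mm.

Two wide flanges with a thin centred web — an I-beam. Overall 371 mm minus two 13 mm flanges gives a web of 371 − 2·13 = 345 mm.


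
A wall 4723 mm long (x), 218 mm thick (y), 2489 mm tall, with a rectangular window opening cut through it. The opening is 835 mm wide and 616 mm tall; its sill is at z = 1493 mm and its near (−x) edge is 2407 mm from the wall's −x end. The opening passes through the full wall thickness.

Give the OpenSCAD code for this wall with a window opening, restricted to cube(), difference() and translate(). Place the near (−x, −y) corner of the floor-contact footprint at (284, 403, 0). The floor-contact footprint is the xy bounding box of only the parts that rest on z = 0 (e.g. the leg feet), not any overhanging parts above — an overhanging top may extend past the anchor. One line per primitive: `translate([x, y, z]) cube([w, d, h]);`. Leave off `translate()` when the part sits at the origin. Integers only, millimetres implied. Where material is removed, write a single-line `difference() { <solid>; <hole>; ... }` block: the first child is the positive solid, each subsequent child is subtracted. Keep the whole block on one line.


difference() { translate([284, 403, 0]) cube([4723, 218, 2489]); translate([2691, 403, 1493]) cube([835, 218, 616]); }


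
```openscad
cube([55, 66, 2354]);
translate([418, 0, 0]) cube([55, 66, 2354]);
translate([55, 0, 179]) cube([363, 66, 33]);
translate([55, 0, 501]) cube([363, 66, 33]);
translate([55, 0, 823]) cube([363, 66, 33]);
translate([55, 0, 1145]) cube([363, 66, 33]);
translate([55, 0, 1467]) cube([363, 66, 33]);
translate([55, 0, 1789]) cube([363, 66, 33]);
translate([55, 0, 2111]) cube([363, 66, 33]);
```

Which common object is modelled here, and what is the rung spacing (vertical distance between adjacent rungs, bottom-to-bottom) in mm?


A ladder. The rung spacing is 322 mm.

Two tall 55×66 posts with 7 short bars between them — a ladder. Adjacent rungs sit at z = 179 and z = 501, so the spacing is 501 − 179 = 322 mm.


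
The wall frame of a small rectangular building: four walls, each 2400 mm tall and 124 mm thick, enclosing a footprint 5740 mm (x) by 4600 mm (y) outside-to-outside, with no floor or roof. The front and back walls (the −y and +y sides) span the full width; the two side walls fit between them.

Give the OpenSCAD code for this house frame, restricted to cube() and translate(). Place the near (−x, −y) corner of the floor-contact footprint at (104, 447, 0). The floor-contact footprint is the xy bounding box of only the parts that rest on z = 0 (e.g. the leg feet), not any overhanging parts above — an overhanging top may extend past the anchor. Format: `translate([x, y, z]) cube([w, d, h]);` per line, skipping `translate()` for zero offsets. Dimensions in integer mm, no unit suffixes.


translate([104, 447, 0]) cube([5740, 124, 2400]);
translate([104, 4923, 0]) cube([5740, 124, 2400]);
translate([104, 571, 0]) cube([124, 4352, 2400]);
translate([5720, 571, 0]) cube([124, 4352, 2400]);


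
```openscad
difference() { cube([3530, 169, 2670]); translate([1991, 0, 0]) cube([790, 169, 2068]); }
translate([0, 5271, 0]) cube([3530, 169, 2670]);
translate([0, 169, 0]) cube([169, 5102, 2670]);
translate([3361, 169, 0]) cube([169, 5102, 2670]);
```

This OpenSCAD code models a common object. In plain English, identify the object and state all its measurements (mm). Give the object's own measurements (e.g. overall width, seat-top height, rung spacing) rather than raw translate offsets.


A single room: four walls, each 2670 mm tall and 169 mm thick, enclosing an outside footprint 3530×5440 mm (x × y), no floor or roof. The front and back walls (−y and +y sides) run the full x-width; the side walls fit between their inner faces. A door opening 790 mm wide and 2068 mm tall is cut through the front wall from the floor up, its −x edge 1991 mm from the wall's −x end.


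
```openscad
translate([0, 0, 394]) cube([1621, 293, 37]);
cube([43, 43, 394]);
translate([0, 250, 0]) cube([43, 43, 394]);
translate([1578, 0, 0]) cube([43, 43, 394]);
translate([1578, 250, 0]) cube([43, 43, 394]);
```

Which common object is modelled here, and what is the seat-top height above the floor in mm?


A bench. The seat-top height is 431 mm.

A long slab on four corner posts — a bench. The slab sits at z = 394 with thickness 37, so the top is 394 + 37 = 431 mm.


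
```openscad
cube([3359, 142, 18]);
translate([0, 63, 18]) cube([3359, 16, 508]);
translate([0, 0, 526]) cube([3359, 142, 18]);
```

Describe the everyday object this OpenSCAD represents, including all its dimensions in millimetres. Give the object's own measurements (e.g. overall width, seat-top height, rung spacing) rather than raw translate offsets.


An I-beam lying along x, 3359 mm long. Overall section height 544 mm. Two flanges 142 mm wide (y) and 18 mm thick, one on the floor and one at the top; a web 16 mm thick runs between them, centred on the flange width.


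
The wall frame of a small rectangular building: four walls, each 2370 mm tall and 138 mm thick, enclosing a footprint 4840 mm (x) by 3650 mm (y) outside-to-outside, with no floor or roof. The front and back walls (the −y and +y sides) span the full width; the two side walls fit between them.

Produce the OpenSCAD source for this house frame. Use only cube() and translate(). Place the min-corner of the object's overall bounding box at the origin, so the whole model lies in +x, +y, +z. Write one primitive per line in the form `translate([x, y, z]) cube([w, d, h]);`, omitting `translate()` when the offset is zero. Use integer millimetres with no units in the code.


cube([4840, 138, 2370]);
translate([0, 3512, 0]) cube([4840, 138, 2370]);
translate([0, 138, 0]) cube([138, 3374, 2370]);
translate([4702, 138, 0]) cube([138, 3374, 2370]);


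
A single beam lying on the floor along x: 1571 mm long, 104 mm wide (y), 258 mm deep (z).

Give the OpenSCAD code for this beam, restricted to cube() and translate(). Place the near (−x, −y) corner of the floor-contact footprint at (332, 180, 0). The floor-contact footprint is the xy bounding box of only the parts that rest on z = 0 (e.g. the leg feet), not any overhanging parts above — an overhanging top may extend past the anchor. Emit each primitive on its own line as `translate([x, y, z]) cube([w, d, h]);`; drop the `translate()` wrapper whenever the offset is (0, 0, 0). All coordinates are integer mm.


translate([332, 180, 0]) cube([1571, 104, 258]);


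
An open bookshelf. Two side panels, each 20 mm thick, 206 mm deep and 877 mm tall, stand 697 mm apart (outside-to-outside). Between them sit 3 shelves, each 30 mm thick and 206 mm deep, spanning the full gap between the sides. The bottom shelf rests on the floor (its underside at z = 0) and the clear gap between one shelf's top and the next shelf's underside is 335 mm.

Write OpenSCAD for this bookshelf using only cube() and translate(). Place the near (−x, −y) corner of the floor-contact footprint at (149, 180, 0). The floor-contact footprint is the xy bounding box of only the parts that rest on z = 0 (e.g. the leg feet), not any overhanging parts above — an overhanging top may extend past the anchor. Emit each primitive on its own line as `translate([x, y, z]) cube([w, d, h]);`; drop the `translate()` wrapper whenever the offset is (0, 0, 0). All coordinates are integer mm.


translate([149, 180, 0]) cube([20, 206, 877]);
translate([826, 180, 0]) cube([20, 206, 877]);
translate([169, 180, 0]) cube([657, 206, 30]);
translate([169, 180, 365]) cube([657, 206, 30]);
translate([169, 180, 730]) cube([657, 206, 30]);


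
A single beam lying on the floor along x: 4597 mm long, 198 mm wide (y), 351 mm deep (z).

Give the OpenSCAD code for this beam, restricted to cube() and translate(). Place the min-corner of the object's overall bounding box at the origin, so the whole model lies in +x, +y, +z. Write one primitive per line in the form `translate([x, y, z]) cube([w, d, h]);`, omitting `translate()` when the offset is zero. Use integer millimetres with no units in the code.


cube([4597, 198, 351]);


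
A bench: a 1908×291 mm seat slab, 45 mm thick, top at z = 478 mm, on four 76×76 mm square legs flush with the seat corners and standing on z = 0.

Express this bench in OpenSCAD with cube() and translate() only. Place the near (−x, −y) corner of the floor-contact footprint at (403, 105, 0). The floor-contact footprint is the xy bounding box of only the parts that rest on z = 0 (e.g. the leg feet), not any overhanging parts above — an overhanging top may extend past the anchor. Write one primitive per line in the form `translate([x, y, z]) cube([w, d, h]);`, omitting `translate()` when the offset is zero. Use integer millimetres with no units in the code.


translate([403, 105, 433]) cube([1908, 291, 45]);
translate([403, 105, 0]) cube([76, 76, 433]);
translate([403, 320, 0]) cube([76, 76, 433]);
translate([2235, 105, 0]) cube([76, 76, 433]);
translate([2235, 320, 0]) cube([76, 76, 433]);


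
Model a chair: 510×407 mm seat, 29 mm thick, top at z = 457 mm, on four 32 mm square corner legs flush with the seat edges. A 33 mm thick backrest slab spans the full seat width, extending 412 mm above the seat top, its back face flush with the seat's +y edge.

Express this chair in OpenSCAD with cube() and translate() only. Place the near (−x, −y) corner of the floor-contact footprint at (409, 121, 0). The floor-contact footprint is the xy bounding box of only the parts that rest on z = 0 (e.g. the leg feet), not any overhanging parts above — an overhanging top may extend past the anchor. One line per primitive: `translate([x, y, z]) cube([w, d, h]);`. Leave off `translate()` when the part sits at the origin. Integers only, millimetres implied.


translate([409, 121, 428]) cube([510, 407, 29]);
translate([409, 121, 0]) cube([32, 32, 428]);
translate([887, 121, 0]) cube([32, 32, 428]);
translate([409, 496, 0]) cube([32, 32, 428]);
translate([887, 496, 0]) cube([32, 32, 428]);
translate([409, 495, 457]) cube([510, 33, 412]);


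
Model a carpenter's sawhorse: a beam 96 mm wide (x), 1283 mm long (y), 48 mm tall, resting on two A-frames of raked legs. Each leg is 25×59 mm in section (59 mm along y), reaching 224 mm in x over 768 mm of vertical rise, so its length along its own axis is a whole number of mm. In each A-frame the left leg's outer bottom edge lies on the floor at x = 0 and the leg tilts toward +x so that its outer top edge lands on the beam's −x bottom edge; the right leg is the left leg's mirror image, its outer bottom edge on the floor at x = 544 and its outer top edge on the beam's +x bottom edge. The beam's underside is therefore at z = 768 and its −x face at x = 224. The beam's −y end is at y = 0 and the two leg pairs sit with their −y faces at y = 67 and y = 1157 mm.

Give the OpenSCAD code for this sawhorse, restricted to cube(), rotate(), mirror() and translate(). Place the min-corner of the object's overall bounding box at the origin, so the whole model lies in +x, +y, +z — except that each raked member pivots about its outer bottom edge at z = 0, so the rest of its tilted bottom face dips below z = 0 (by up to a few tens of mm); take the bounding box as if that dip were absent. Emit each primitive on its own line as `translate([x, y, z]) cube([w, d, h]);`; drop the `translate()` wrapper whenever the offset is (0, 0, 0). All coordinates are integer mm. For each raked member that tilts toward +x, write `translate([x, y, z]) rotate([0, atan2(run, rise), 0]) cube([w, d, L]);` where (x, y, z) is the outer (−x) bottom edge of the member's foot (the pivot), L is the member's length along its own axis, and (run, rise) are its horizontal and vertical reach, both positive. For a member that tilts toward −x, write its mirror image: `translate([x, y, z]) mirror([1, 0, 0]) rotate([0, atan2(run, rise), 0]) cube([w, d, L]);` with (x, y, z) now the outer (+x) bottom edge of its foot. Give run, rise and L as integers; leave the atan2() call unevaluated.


translate([224, 0, 768]) cube([96, 1283, 48]);
translate([0, 67, 0]) rotate([0, atan2(224, 768), 0]) cube([25, 59, 800]);
translate([544, 67, 0]) mirror([1, 0, 0]) rotate([0, atan2(224, 768), 0]) cube([25, 59, 800]);
translate([0, 1157, 0]) rotate([0, atan2(224, 768), 0]) cube([25, 59, 800]);
translate([544, 1157, 0]) mirror([1, 0, 0]) rotate([0, atan2(224, 768), 0]) cube([25, 59, 800]);


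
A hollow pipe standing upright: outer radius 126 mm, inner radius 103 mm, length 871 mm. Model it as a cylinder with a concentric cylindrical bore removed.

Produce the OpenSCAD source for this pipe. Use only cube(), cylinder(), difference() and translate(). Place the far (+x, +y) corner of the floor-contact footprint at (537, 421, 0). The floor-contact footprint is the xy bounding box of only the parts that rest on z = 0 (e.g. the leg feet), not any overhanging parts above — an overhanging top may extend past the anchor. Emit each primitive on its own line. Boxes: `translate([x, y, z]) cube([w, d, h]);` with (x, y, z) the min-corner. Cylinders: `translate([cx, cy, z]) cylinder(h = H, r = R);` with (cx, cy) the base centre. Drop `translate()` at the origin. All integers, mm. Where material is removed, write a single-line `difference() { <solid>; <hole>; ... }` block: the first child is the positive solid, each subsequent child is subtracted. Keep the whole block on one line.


difference() { translate([411, 295, 0]) cylinder(h = 871, r = 126); translate([411, 295, 0]) cylinder(h = 871, r = 103); }


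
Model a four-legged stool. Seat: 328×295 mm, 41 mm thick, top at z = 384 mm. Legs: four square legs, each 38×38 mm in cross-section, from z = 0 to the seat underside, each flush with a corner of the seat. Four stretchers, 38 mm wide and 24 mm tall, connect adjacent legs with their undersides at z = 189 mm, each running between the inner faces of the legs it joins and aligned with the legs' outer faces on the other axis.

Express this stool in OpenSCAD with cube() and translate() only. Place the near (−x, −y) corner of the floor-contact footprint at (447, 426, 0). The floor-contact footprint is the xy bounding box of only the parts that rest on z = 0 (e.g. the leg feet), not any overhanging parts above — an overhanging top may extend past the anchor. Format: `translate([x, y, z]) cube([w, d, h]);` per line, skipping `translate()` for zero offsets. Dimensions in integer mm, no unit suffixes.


translate([447, 426, 343]) cube([328, 295, 41]);
translate([447, 426, 0]) cube([38, 38, 343]);
translate([737, 426, 0]) cube([38, 38, 343]);
translate([447, 683, 0]) cube([38, 38, 343]);
translate([737, 683, 0]) cube([38, 38, 343]);
translate([485, 426, 189]) cube([252, 38, 24]);
translate([485, 683, 189]) cube([252, 38, 24]);
translate([447, 464, 189]) cube([38, 219, 24]);
translate([737, 464, 189]) cube([38, 219, 24]);


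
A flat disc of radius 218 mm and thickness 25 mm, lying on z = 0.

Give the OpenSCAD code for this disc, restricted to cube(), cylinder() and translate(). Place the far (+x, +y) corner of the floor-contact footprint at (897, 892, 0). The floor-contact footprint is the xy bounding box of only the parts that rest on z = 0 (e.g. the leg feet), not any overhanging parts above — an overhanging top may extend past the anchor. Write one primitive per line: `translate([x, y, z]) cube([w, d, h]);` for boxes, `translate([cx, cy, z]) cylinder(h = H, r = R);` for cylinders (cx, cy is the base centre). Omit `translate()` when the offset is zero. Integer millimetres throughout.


translate([679, 674, 0]) cylinder(h = 25, r = 218);


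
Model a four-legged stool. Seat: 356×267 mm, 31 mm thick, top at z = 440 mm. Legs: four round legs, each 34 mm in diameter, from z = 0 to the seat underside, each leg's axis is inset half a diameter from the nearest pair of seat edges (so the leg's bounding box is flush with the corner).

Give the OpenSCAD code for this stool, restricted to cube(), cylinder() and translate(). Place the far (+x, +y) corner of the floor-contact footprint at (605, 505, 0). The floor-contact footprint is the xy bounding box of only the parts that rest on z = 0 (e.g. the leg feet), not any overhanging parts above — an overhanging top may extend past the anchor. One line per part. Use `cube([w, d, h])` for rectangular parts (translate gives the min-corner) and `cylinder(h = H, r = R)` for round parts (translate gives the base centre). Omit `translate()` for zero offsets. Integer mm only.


translate([249, 238, 409]) cube([356, 267, 31]);
translate([266, 255, 0]) cylinder(h = 409, r = 17);
translate([588, 255, 0]) cylinder(h = 409, r = 17);
translate([266, 488, 0]) cylinder(h = 409, r = 17);
translate([588, 488, 0]) cylinder(h = 409, r = 17);


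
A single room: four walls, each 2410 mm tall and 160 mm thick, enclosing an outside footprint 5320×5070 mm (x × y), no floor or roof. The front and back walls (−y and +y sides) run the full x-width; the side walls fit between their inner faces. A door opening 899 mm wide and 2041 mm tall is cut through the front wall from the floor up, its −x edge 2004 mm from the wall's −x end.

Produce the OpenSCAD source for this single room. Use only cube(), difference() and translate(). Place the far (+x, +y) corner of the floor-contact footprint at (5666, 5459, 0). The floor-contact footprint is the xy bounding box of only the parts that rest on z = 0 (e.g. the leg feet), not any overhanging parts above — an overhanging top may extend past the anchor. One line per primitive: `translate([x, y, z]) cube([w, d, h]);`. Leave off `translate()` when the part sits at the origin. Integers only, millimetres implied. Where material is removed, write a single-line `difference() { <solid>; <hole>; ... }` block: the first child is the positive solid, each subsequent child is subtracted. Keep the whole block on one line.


difference() { translate([346, 389, 0]) cube([5320, 160, 2410]); translate([2350, 389, 0]) cube([899, 160, 2041]); }
translate([346, 5299, 0]) cube([5320, 160, 2410]);
translate([346, 549, 0]) cube([160, 4750, 2410]);
translate([5506, 549, 0]) cube([160, 4750, 2410]);


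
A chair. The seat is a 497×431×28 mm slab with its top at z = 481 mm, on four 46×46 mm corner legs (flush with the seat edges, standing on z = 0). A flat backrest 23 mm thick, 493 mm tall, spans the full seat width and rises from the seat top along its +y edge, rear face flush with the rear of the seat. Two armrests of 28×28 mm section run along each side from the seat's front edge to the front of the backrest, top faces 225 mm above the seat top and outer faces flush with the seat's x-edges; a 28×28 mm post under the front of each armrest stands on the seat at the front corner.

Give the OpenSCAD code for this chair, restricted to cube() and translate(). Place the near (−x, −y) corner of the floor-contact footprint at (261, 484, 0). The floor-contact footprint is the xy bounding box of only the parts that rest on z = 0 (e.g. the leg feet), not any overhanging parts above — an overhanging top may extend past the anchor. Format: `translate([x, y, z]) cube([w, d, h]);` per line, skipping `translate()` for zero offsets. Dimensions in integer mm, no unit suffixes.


// leg_h = 481 - 28 = 453
// arm post h = 225 - 28 = 197
translate([261, 484, 453]) cube([497, 431, 28]);
translate([261, 484, 0]) cube([46, 46, 453]);
translate([712, 484, 0]) cube([46, 46, 453]);
translate([261, 869, 0]) cube([46, 46, 453]);
translate([712, 869, 0]) cube([46, 46, 453]);
translate([261, 892, 481]) cube([497, 23, 493]);
translate([261, 484, 678]) cube([28, 408, 28]);
translate([730, 484, 678]) cube([28, 408, 28]);
translate([261, 484, 481]) cube([28, 28, 197]);
translate([730, 484, 481]) cube([28, 28, 197]);


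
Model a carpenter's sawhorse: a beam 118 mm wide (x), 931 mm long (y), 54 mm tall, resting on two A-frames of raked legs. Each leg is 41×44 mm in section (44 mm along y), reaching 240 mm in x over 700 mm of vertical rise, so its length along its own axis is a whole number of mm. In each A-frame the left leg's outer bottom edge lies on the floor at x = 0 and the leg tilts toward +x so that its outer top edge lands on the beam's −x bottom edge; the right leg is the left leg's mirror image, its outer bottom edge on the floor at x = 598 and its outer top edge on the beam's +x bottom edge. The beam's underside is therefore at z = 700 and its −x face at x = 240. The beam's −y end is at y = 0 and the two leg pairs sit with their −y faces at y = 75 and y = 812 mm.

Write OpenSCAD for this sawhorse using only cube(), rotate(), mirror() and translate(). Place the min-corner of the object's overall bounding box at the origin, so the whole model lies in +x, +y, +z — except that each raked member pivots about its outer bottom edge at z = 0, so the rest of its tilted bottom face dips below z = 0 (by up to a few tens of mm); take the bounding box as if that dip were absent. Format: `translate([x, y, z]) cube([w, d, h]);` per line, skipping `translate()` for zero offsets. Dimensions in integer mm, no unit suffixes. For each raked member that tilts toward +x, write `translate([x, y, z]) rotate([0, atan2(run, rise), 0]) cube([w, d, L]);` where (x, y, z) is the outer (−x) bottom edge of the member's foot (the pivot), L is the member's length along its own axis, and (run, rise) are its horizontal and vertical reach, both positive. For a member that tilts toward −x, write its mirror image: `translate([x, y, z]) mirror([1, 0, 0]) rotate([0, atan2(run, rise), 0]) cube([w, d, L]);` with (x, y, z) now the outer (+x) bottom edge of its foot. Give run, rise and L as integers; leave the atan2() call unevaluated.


// leg length = √(240² + 700²) = 740
// right-leg outer foot x = 2·240 + 118 = 598
// beam min-corner = (240, 0, 700)
translate([240, 0, 700]) cube([118, 931, 54]);
translate([0, 75, 0]) rotate([0, atan2(240, 700), 0]) cube([41, 44, 740]);
translate([598, 75, 0]) mirror([1, 0, 0]) rotate([0, atan2(240, 700), 0]) cube([41, 44, 740]);
translate([0, 812, 0]) rotate([0, atan2(240, 700), 0]) cube([41, 44, 740]);
translate([598, 812, 0]) mirror([1, 0, 0]) rotate([0, atan2(240, 700), 0]) cube([41, 44, 740]);


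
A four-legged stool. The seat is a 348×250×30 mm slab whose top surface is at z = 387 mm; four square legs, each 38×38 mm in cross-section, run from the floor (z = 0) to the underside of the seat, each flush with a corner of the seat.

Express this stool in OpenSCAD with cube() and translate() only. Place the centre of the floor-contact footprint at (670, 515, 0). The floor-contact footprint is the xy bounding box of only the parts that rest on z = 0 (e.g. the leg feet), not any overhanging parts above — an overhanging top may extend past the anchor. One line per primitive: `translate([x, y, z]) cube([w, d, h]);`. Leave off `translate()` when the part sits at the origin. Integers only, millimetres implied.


translate([496, 390, 357]) cube([348, 250, 30]);
translate([496, 390, 0]) cube([38, 38, 357]);
translate([806, 390, 0]) cube([38, 38, 357]);
translate([496, 602, 0]) cube([38, 38, 357]);
translate([806, 602, 0]) cube([38, 38, 357]);


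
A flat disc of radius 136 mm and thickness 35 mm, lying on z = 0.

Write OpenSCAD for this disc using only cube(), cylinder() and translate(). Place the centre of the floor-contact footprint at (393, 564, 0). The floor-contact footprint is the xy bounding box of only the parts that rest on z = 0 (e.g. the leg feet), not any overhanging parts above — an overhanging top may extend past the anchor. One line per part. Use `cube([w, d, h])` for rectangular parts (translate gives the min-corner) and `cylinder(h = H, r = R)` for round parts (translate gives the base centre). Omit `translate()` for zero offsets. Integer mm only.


translate([393, 564, 0]) cylinder(h = 35, r = 136);


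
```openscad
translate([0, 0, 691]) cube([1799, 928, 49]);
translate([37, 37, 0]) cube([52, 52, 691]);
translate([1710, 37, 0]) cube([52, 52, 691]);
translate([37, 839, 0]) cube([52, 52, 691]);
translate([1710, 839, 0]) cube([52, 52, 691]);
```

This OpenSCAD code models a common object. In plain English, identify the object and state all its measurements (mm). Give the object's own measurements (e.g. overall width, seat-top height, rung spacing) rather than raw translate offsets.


A table: top 1799 mm (x) × 928 mm (y), 49 mm thick, upper face at z = 740 mm, on four 52×52 mm square legs, each inset 37 mm from the nearest pair of top edges from z = 0 to the bottom of the top.


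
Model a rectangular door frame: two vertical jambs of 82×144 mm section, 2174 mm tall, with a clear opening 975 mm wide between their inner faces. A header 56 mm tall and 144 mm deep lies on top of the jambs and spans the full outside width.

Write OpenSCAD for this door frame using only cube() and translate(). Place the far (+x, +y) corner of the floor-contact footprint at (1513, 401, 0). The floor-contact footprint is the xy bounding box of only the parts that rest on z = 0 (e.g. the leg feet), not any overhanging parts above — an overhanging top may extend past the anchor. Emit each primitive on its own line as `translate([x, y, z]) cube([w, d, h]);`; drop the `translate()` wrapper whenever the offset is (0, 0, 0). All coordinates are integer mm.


translate([374, 257, 0]) cube([82, 144, 2174]);
translate([1431, 257, 0]) cube([82, 144, 2174]);
translate([374, 257, 2174]) cube([1139, 144, 56]);


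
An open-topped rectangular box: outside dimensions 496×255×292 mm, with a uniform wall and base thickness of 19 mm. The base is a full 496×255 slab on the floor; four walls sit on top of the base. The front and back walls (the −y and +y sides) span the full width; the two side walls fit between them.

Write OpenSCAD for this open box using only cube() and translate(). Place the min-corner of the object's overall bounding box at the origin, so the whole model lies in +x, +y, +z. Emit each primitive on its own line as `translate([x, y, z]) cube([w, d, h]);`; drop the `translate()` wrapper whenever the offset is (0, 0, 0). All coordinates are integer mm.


cube([496, 255, 19]);
translate([0, 0, 19]) cube([496, 19, 273]);
translate([0, 236, 19]) cube([496, 19, 273]);
translate([0, 19, 19]) cube([19, 217, 273]);
translate([477, 19, 19]) cube([19, 217, 273]);


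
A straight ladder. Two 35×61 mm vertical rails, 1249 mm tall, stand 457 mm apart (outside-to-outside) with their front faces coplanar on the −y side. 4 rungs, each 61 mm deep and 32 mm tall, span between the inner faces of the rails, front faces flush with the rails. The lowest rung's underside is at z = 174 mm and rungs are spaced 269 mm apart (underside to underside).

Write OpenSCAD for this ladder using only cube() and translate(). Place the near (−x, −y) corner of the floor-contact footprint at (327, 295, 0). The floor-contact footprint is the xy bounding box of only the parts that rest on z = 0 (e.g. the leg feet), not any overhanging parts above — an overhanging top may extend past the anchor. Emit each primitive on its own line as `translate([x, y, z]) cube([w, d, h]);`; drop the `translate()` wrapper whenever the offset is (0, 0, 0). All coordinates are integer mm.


translate([327, 295, 0]) cube([35, 61, 1249]);
translate([749, 295, 0]) cube([35, 61, 1249]);
translate([362, 295, 174]) cube([387, 61, 32]);
translate([362, 295, 443]) cube([387, 61, 32]);
translate([362, 295, 712]) cube([387, 61, 32]);
translate([362, 295, 981]) cube([387, 61, 32]);


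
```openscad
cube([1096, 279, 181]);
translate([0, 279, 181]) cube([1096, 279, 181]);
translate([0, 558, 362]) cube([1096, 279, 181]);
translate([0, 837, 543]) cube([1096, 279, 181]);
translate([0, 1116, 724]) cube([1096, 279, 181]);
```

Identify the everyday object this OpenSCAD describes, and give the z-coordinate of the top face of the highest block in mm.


A staircase. The total rise is 905 mm.

5 identical blocks, each offset up and back from the previous — a staircase. Each step is 181 mm tall and there are 5 of them, so the total rise is 5 × 181 = 905 mm.


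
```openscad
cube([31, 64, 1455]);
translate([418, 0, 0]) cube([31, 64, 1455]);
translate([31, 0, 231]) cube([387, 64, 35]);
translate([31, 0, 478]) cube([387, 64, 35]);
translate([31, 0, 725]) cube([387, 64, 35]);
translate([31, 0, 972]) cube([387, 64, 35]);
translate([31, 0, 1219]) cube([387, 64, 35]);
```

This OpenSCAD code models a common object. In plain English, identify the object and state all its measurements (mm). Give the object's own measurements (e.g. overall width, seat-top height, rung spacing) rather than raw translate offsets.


A straight ladder. Two 31×64 mm vertical rails, 1455 mm tall, stand 449 mm apart (outside-to-outside) with their front faces coplanar on the −y side. 5 rungs, each 64 mm deep and 35 mm tall, span between the inner faces of the rails, front faces flush with the rails. The lowest rung's underside is at z = 231 mm and rungs are spaced 247 mm apart (underside to underside).


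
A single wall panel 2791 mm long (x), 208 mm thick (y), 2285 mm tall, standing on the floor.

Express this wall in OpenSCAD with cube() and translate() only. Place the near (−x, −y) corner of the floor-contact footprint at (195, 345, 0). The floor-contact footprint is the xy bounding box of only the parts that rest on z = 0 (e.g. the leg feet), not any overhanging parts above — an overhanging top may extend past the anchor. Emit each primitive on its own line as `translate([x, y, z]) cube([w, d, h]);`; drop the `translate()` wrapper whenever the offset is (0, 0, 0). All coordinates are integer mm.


translate([195, 345, 0]) cube([2791, 208, 2285]);


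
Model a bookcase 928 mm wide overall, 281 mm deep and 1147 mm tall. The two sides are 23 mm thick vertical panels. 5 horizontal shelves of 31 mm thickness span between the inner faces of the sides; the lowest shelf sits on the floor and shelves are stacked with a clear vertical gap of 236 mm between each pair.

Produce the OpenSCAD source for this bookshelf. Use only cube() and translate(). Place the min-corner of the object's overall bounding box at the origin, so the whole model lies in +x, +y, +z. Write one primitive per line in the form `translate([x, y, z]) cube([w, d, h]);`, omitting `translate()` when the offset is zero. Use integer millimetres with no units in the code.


cube([23, 281, 1147]);
translate([905, 0, 0]) cube([23, 281, 1147]);
translate([23, 0, 0]) cube([882, 281, 31]);
translate([23, 0, 267]) cube([882, 281, 31]);
translate([23, 0, 534]) cube([882, 281, 31]);
translate([23, 0, 801]) cube([882, 281, 31]);
translate([23, 0, 1068]) cube([882, 281, 31]);
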